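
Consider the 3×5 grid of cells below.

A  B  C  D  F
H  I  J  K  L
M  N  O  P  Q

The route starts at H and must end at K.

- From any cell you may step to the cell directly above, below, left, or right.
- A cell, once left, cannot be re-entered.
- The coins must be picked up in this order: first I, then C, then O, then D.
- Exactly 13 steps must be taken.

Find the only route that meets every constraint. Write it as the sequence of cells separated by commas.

The waypoints must appear in the order I, C, O, D, with no cell reused.
Route from H: down 1 to M, right 1 to N, up 2 to B, right 1 to C, down 2 to O, right 2 to Q, up 2 to F, left 1 to D, down 1 to K — 13 moves in all.
Check: order respected (I at step 3, C at step 5, O at step 7, D at step 12); 13 moves as required.

H, M, N, I, B, C, J, O, P, Q, L, F, D, K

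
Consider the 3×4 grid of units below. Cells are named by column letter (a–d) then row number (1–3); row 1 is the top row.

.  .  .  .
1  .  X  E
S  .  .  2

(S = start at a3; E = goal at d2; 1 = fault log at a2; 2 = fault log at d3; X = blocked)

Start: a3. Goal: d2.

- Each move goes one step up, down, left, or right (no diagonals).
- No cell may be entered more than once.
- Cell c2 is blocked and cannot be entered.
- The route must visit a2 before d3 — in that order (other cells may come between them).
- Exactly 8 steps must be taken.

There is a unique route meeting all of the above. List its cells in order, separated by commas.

The waypoints must appear in the order a2, d3, with no cell reused.
Route from a3: up 2 to a1, right 1 to b1, down 2 to b3, right 2 to d3, up 1 to d2 — 8 moves in all.
Check: order respected (1 at step 1, 2 at step 7); 8 moves as required.

a3, a2, a1, b1, b2, b3, c3, d3, d2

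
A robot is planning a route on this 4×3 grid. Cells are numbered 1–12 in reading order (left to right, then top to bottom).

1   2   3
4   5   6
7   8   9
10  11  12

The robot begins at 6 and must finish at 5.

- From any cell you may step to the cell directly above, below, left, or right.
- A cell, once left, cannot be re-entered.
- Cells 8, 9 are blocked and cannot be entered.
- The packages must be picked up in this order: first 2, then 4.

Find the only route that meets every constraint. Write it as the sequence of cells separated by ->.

The waypoints must appear in the order 2, 4, with no cell reused.
Route from 6: up to 3, 2× left (reaching 1), down to 4, right to 5 — 5 moves in all.
Check: order respected (2 at step 2, 4 at step 4).

6 -> 3 -> 2 -> 1 -> 4 -> 5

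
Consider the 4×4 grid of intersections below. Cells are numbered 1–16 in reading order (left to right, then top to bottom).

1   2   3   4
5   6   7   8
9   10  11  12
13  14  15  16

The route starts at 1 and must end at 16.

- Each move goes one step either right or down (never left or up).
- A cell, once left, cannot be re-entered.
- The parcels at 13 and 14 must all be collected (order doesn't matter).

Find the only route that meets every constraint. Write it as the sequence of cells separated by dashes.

Moves only go right or down, so the column and row indices never decrease.
Route from 1: down 3 to 13, right 3 to 16 — 6 moves in all.
Check: all required cells visited.

1 - 5 - 9 - 13 - 14 - 15 - 16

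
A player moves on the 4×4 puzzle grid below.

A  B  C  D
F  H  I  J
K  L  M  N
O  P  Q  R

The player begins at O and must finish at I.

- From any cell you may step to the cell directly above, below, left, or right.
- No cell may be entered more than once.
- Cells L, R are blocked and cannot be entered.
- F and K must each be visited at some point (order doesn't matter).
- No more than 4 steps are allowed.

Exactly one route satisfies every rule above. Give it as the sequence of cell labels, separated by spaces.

O K F H I

The 4-move cap with required stops at F, K leaves no slack for detours.
Route from O: up 2 to F, right 2 to I — 4 moves in all.
Check: all required cells visited; 4 ≤ 4 moves.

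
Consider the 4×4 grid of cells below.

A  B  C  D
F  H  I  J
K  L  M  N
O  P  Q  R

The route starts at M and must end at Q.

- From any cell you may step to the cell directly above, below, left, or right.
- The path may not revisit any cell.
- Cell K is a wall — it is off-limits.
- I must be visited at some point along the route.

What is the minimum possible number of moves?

5

Any route passes through I somewhere between M and Q. Summing Manhattan distances along the two legs (M → I → Q) gives a lower bound of 1 + 2 = 3 moves.
The shortest route satisfying every rule uses 5 moves: M → I → H → L → P → Q.
The bound of 3 isn't tight here; checking systematically, no route of length 3 through 4 satisfies every constraint, so 5 is the minimum.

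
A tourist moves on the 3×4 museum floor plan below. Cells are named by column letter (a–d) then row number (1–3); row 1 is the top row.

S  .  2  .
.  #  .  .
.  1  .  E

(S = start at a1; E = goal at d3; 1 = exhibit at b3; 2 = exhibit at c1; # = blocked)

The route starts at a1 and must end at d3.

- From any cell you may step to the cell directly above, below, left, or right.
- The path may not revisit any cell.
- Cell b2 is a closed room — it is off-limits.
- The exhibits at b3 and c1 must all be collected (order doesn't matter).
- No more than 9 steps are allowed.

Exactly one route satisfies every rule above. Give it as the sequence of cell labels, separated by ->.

The 9-move cap with required stops at b3, c1 leaves no slack for detours.
Route from a1: down 2 to a3, right 2 to c3, up 2 to c1, right 1 to d1, down 2 to d3 — 9 moves in all.
Check: all required cells visited; 9 ≤ 9 moves.

a1 -> a2 -> a3 -> b3 -> c3 -> c2 -> c1 -> d1 -> d2 -> d3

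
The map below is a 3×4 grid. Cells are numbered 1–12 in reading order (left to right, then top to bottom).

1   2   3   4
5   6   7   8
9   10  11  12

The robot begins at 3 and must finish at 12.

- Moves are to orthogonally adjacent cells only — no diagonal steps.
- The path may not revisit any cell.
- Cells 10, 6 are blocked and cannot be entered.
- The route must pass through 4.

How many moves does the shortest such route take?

Any route passes through 4 somewhere between 3 and 12. Summing Manhattan distances along the two legs (3 → 4 → 12) gives a lower bound of 1 + 2 = 3 moves.
A route of 3 moves achieves this: 3 → 4 → 8 → 12.
Since 3 matches the lower bound, it is optimal.

3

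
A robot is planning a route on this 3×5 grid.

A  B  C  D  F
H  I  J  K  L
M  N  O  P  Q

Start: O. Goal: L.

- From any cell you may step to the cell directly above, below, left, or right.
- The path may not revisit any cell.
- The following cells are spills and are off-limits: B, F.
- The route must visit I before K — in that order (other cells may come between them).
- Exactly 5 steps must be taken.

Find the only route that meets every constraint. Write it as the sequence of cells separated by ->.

O -> N -> I -> J -> K -> L

The waypoints must appear in the order I, K, with no cell reused.
Route from O: left 1 to N, up 1 to I, right 3 to L — 5 moves in all.
Check: order respected (I at step 2, K at step 4); 5 moves as required.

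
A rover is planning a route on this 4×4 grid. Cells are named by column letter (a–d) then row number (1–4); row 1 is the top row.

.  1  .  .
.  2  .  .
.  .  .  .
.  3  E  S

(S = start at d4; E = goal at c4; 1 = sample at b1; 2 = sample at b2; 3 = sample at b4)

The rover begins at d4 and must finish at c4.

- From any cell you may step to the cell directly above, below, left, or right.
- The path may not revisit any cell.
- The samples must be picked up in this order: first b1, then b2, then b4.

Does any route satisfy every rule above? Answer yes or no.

yes

One route that works: d4 → d3 → d2 → d1 → c1 → b1 → b2 → b3 → b4 → c4.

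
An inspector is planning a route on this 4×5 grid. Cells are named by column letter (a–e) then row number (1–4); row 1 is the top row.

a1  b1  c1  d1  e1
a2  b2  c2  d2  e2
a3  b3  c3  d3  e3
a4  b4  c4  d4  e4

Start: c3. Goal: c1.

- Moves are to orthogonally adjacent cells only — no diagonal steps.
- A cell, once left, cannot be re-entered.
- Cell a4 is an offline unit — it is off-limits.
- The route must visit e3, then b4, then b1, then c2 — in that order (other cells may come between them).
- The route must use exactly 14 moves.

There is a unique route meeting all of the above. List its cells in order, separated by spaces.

The waypoints must appear in the order e3, b4, b1, c2, with no cell reused.
Route from c3: 2× right (reaching e3), down to e4, 3× left (reaching b4), up to b3, left to a3, 2× up (reaching a1), right to b1, down to b2, right to c2, up to c1 — 14 moves in all.
Check: order respected (e3 at step 2, b4 at step 6, b1 at step 11, c2 at step 13); 14 moves as required.

c3 d3 e3 e4 d4 c4 b4 b3 a3 a2 a1 b1 b2 c2 c1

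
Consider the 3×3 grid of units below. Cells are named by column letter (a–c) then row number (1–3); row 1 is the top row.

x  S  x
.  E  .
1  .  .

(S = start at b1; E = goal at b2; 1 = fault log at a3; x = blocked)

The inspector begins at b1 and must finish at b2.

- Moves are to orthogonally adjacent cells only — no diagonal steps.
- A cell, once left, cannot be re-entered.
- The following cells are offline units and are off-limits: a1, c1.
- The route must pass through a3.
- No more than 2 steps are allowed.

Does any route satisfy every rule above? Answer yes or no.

Every way from b1 to a3 runs through b2 — but b2 is where the route must end, so it would be entered once on the way to a3 and again at the finish.

no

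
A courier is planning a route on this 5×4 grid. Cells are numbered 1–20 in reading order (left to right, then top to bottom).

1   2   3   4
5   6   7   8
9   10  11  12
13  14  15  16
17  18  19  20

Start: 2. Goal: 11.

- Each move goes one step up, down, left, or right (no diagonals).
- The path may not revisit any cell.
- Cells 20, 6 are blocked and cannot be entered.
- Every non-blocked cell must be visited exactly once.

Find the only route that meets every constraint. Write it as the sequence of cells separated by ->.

2 -> 1 -> 5 -> 9 -> 10 -> 14 -> 13 -> 17 -> 18 -> 19 -> 15 -> 16 -> 12 -> 8 -> 4 -> 3 -> 7 -> 11

Need to visit all 18 open cells exactly once, starting at 2 and ending at 11.
Route from 2: left 1 to 1, down 2 to 9, right 1 to 10, down 1 to 14, left 1 to 13, down 1 to 17, right 2 to 19, up 1 to 15, right 1 to 16, up 3 to 4, left 1 to 3, down 2 to 11 — 17 moves in all.
Check: all 18 open cells covered.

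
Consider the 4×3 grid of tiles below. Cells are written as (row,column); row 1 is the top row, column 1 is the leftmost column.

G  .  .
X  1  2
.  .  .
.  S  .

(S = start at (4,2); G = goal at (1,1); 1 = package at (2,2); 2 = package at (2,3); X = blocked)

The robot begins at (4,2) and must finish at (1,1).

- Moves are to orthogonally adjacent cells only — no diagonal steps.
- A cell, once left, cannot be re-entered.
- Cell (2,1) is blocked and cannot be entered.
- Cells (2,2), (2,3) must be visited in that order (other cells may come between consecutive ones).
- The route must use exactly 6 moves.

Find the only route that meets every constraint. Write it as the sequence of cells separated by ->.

The waypoints must appear in the order (2,2), (2,3), with no cell reused.
Route from (4,2): up 2 to (2,2), right 1 to (2,3), up 1 to (1,3), left 2 to (1,1) — 6 moves in all.
Check: order respected (1 at step 2, 2 at step 3); 6 moves as required.

(4,2) -> (3,2) -> (2,2) -> (2,3) -> (1,3) -> (1,2) -> (1,1)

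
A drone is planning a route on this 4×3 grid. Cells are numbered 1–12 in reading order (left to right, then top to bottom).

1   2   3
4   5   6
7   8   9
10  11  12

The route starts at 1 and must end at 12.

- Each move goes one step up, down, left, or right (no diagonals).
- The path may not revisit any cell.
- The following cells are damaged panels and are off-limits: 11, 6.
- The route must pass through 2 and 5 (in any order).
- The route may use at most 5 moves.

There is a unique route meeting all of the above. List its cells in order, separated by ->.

1 -> 2 -> 5 -> 8 -> 9 -> 12

The budget equals the shortest possible length, so every move has to be on a shortest route through the required cells.
Route from 1: right 1 to 2, down 2 to 8, right 1 to 9, down 1 to 12 — 5 moves in all.
Check: all required cells visited; 5 ≤ 5 moves.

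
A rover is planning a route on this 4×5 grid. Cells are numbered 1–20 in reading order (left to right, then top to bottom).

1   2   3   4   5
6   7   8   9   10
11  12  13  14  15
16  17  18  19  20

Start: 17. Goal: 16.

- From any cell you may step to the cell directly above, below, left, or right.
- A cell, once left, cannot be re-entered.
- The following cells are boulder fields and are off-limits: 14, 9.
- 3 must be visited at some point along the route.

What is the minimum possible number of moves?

Any route passes through 3 somewhere between 17 and 16. Summing Manhattan distances along the two legs (17 → 3 → 16) gives a lower bound of 4 + 5 = 9 moves.
A route of 9 moves achieves this: 17 → 12 → 7 → 8 → 3 → 2 → 1 → 6 → 11 → 16.
Since 9 matches the lower bound, it is optimal.

9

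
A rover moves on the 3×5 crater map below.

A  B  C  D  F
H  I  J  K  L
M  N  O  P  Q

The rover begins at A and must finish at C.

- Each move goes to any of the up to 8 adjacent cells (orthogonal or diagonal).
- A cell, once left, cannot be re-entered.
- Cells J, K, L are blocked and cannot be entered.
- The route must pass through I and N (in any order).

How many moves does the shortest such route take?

Any route passes through I and N in some order between A and C. Summing Chebyshev distances along each leg and taking the cheapest ordering (A → I → N → C) gives a lower bound of 1 + 1 + 2 = 4 moves.
A route of 4 moves achieves this: A → H → N → I → C.
Since 4 matches the lower bound, it is optimal.

4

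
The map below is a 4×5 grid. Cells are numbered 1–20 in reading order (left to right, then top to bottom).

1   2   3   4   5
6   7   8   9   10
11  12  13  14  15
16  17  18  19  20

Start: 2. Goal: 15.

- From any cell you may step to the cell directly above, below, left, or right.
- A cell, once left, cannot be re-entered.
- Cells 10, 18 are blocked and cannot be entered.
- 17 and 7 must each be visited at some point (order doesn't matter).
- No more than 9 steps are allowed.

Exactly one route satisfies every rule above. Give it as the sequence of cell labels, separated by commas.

Any route must reach 17 and 7 and still end at 15 within 9 moves, so the order of the required stops is forced.
Route from 2: down 1 to 7, left 1 to 6, down 2 to 16, right 1 to 17, up 1 to 12, right 3 to 15 — 9 moves in all.
Check: all required cells visited; 9 ≤ 9 moves.

2, 7, 6, 11, 16, 17, 12, 13, 14, 15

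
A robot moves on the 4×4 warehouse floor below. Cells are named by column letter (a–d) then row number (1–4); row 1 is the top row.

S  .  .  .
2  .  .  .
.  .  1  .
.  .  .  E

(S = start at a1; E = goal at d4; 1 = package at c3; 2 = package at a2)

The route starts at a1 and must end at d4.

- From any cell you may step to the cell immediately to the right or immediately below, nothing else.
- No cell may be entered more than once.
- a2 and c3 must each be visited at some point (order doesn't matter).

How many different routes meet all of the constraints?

6

A right/down-only route from a1 to d4 makes exactly 3 down-moves and 3 right-moves in some order.
With no other constraints that would be C(6,3) = 20 routes.
A monotone route can only reach the required cells in the order a2, c3, so split there and multiply the segment counts: a1→a2: 1; a2→c3: 3; c3→d4: 2; product = 6.
That gives 6 routes.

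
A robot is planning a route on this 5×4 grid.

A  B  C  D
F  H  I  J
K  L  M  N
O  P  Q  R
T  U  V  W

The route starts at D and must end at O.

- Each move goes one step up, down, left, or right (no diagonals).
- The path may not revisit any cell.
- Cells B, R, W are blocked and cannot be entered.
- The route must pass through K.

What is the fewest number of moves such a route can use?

6

Any route passes through K somewhere between D and O. Summing Manhattan distances along the two legs (D → K → O) gives a lower bound of 5 + 1 = 6 moves.
A route of 6 moves achieves this: D → J → N → M → L → K → O.
Since 6 matches the lower bound, it is optimal.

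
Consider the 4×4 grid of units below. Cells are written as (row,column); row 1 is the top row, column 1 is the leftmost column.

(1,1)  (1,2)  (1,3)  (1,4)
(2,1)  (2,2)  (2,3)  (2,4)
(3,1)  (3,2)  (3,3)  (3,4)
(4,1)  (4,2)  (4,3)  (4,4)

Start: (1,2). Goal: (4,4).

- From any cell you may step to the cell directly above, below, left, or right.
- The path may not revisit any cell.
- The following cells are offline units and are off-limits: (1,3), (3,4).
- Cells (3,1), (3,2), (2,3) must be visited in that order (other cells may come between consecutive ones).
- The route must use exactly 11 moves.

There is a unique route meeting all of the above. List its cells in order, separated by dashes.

(1,2) - (1,1) - (2,1) - (3,1) - (4,1) - (4,2) - (3,2) - (2,2) - (2,3) - (3,3) - (4,3) - (4,4)

The waypoints must appear in the order (3,1), (3,2), (2,3), with no cell reused.
Route from (1,2): left to (1,1), 3× down (reaching (4,1)), right to (4,2), 2× up (reaching (2,2)), right to (2,3), 2× down (reaching (4,3)), right to (4,4) — 11 moves in all.
Check: order respected ((3,1) at step 3, (3,2) at step 6, (2,3) at step 8); 11 moves as required.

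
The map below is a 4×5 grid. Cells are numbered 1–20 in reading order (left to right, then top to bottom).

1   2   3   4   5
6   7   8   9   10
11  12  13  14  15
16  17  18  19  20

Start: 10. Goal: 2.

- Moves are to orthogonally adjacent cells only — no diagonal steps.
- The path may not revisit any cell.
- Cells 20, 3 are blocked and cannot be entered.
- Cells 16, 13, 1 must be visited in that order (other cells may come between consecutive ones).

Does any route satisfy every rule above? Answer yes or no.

yes

One route that works: 10 → 15 → 14 → 19 → 18 → 17 → 16 → 11 → 12 → 13 → 8 → 7 → 6 → 1 → 2.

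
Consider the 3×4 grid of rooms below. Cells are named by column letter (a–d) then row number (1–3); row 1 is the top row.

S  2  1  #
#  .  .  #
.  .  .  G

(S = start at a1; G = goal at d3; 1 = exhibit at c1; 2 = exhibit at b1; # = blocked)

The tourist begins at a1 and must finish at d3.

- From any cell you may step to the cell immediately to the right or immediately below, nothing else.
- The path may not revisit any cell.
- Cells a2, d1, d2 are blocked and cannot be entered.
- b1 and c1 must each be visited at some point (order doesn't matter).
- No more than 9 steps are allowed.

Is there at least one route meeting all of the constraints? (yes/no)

One route that works: a1 → b1 → c1 → c2 → c3 → d3.

yes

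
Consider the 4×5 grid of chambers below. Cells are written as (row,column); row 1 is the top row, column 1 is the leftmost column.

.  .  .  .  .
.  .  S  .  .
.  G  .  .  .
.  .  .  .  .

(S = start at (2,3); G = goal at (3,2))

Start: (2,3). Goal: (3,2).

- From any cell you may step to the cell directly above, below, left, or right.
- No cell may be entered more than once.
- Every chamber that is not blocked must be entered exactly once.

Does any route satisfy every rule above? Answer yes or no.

Colour the cells like a checkerboard: each orthogonal step flips colour, so a Hamiltonian route alternates colours. Here there are 10 cells of one colour and 10 of the other, with start on the same colour as the goal — the counts and endpoints can't be arranged into an alternating sequence of length 20, so no Hamiltonian route exists.

no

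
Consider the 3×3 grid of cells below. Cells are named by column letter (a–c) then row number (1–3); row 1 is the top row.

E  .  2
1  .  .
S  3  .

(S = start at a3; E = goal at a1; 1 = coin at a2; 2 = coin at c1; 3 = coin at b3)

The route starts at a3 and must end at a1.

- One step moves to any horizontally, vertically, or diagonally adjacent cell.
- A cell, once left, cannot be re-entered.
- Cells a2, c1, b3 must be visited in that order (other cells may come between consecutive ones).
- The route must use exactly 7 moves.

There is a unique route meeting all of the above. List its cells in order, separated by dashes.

a3 - a2 - b1 - c1 - c2 - b3 - b2 - a1

The waypoints must appear in the order a2, c1, b3, with no cell reused.
Route from a3: up 1 to a2, up-right 1 to b1, right 1 to c1, down 1 to c2, down-left 1 to b3, up 1 to b2, up-left 1 to a1 — 7 moves in all.
Check: order respected (1 at step 1, 2 at step 3, 3 at step 5); 7 moves as required.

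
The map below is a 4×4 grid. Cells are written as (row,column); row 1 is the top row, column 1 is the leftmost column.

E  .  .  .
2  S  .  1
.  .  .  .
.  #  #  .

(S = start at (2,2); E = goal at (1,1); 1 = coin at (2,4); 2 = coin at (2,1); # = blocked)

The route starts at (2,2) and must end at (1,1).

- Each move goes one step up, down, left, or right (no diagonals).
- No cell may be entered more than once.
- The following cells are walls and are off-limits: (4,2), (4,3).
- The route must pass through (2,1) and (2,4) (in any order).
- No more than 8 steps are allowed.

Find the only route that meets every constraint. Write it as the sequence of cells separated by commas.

The 8-move cap with required stops at (2,1), (2,4) leaves no slack for detours.
Route from (2,2): 2× right (reaching (2,4)), down to (3,4), 3× left (reaching (3,1)), 2× up (reaching (1,1)) — 8 moves in all.
Check: all required cells visited; 8 ≤ 8 moves.

(2,2), (2,3), (2,4), (3,4), (3,3), (3,2), (3,1), (2,1), (1,1)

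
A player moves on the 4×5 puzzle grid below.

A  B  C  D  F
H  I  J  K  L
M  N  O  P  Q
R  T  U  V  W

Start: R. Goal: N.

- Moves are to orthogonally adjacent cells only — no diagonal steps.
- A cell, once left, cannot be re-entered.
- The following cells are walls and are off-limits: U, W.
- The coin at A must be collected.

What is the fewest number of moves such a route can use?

6

Any route passes through A somewhere between R and N. Summing Manhattan distances along the two legs (R → A → N) gives a lower bound of 3 + 3 = 6 moves.
A route of 6 moves achieves this: R → M → H → A → B → I → N.
Since 6 matches the lower bound, it is optimal.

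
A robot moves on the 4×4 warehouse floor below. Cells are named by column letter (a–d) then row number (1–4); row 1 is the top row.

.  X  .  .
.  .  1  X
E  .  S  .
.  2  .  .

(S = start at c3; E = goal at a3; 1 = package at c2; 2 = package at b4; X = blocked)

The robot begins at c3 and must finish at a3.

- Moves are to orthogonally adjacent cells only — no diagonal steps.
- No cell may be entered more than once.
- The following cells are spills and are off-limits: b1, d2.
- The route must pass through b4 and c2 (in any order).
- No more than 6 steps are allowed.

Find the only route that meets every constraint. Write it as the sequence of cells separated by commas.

c3, c2, b2, b3, b4, a4, a3

The 6-move cap with required stops at b4, c2 leaves no slack for detours.
Route from c3: up 1 to c2, left 1 to b2, down 2 to b4, left 1 to a4, up 1 to a3 — 6 moves in all.
Check: all required cells visited; 6 ≤ 6 moves.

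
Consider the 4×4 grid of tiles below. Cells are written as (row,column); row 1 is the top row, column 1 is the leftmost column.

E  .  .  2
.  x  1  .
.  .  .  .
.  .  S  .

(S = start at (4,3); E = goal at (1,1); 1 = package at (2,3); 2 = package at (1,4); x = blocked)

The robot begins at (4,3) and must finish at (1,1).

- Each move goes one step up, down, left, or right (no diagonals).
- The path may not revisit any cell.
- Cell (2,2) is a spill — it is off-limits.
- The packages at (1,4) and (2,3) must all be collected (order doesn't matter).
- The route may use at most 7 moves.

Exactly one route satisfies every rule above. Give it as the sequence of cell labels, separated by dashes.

(4,3) - (3,3) - (2,3) - (2,4) - (1,4) - (1,3) - (1,2) - (1,1)

The 7-move cap with required stops at (1,4), (2,3) leaves no slack for detours.
Route from (4,3): up 2 to (2,3), right 1 to (2,4), up 1 to (1,4), left 3 to (1,1) — 7 moves in all.
Check: all required cells visited; 7 ≤ 7 moves.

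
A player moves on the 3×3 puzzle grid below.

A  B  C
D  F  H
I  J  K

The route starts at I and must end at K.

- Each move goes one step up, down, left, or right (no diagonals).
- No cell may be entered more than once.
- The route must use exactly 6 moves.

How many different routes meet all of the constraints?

Need simple routes of exactly 6 moves from I to K (Manhattan distance 2, so 2 moves are spent on a detour and 2 undoing it).
Enumerating: I D A B F J K | I D A B F H K | I D A B C H K | I D F B C H K | I J F B C H K.
That gives 5 routes.

5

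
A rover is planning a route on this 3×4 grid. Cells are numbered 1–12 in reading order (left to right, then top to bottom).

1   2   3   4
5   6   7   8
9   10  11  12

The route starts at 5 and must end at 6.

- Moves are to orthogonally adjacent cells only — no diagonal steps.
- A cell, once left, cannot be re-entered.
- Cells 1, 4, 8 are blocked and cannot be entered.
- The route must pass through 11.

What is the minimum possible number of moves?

Any route passes through 11 somewhere between 5 and 6. Summing Manhattan distances along the two legs (5 → 11 → 6) gives a lower bound of 3 + 2 = 5 moves.
A route of 5 moves achieves this: 5 → 9 → 10 → 11 → 7 → 6.
Since 5 matches the lower bound, it is optimal.

5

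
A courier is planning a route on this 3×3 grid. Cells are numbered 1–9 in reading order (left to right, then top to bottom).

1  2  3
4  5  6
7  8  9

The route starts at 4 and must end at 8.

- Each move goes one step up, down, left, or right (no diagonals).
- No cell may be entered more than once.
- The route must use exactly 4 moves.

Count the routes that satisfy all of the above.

2

Need simple routes of exactly 4 moves from 4 to 8 (Manhattan distance 2, so 1 moves are spent on a detour and 1 undoing it).
Enumerating: 4 1 2 5 8 | 4 5 6 9 8.
That gives 2 routes.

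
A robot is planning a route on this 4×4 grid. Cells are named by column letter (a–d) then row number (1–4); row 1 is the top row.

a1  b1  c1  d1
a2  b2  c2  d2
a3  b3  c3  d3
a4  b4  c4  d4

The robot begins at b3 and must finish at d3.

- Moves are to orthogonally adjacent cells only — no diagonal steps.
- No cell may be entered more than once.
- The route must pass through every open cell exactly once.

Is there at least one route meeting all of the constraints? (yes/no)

Colour the cells like a checkerboard: each orthogonal step flips colour, so a Hamiltonian route alternates colours. Here there are 8 cells of one colour and 8 of the other, with start on the same colour as the goal — the counts and endpoints can't be arranged into an alternating sequence of length 16, so no Hamiltonian route exists.

no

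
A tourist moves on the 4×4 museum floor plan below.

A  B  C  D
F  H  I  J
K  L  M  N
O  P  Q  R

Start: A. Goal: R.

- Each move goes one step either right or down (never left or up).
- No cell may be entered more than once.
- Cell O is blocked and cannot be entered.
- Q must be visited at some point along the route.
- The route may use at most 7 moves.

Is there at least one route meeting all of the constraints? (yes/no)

yes

One route that works: A → F → K → L → P → Q → R.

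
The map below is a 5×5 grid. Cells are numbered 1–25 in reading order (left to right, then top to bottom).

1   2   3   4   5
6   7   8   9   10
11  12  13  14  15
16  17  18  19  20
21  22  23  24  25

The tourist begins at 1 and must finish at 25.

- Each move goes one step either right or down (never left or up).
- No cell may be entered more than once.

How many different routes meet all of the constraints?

70

A right/down-only route from 1 to 25 makes exactly 4 down-moves and 4 right-moves in some order.
With no other constraints that would be C(8,4) = 70 routes.
That gives 70 routes.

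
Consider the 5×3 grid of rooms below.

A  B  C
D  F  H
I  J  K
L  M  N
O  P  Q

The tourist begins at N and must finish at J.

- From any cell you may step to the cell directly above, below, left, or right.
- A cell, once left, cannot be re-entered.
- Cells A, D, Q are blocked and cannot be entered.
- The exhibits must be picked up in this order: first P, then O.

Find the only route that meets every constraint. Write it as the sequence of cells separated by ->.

The waypoints must appear in the order P, O, with no cell reused.
Route from N: left 1 to M, down 1 to P, left 1 to O, up 2 to I, right 1 to J — 6 moves in all.
Check: order respected (P at step 2, O at step 3).

N -> M -> P -> O -> L -> I -> J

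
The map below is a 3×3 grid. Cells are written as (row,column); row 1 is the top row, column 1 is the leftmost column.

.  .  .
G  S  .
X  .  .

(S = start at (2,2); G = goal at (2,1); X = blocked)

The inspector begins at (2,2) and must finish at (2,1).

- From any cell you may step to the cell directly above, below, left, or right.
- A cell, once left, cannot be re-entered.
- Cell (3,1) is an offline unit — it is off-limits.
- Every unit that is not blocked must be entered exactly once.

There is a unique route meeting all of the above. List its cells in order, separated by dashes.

(2,2) - (3,2) - (3,3) - (2,3) - (1,3) - (1,2) - (1,1) - (2,1)

Need to visit all 8 open cells exactly once, starting at (2,2) and ending at (2,1).
Cell (3,2) has only two open neighbours ((2,2) and (3,3)), so the path must pass straight through it: one of those is the cell it's entered from and the other is where it exits.
Route from (2,2): down 1 to (3,2), right 1 to (3,3), up 2 to (1,3), left 2 to (1,1), down 1 to (2,1) — 7 moves in all.
Check: all 8 open cells covered.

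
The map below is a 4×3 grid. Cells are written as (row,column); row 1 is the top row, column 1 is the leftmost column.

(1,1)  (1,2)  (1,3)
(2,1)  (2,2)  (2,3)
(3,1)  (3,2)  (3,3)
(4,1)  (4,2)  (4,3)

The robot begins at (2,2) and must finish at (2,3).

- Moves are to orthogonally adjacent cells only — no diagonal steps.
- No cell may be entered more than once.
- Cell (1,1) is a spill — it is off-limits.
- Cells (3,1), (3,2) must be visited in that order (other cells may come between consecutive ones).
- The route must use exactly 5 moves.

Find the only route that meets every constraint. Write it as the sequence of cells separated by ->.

(2,2) -> (2,1) -> (3,1) -> (3,2) -> (3,3) -> (2,3)

The waypoints must appear in the order (3,1), (3,2), with no cell reused.
Route from (2,2): left to (2,1), down to (3,1), 2× right (reaching (3,3)), up to (2,3) — 5 moves in all.
Check: order respected ((3,1) at step 2, (3,2) at step 3); 5 moves as required.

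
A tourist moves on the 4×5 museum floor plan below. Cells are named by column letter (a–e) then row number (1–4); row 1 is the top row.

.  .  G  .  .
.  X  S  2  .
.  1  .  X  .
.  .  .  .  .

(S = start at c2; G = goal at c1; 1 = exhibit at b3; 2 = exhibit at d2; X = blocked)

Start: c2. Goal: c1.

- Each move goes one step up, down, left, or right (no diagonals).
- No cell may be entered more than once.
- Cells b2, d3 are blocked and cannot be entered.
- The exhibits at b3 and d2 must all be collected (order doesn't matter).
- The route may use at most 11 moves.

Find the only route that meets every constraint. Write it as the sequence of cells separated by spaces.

c2 c3 b3 b4 c4 d4 e4 e3 e2 d2 d1 c1

The 11-move cap with required stops at b3, d2 leaves no slack for detours.
Route from c2: down to c3, left to b3, down to b4, 3× right (reaching e4), 2× up (reaching e2), left to d2, up to d1, left to c1 — 11 moves in all.
Check: all required cells visited; 11 ≤ 11 moves.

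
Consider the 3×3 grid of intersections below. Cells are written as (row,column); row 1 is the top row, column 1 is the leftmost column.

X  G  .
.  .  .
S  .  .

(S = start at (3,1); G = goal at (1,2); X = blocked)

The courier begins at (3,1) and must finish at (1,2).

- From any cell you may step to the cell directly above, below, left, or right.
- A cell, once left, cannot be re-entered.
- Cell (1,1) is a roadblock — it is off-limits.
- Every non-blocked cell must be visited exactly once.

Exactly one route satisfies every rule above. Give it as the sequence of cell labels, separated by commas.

Need to visit all 8 open cells exactly once, starting at (3,1) and ending at (1,2).
Cell (3,3) has only two open neighbours ((2,3) and (3,2)), so the path must pass straight through it: one of those is the cell it's entered from and the other is where it exits.
Route from (3,1): up 1 to (2,1), right 1 to (2,2), down 1 to (3,2), right 1 to (3,3), up 2 to (1,3), left 1 to (1,2) — 7 moves in all.
Check: all 8 open cells covered.

(3,1), (2,1), (2,2), (3,2), (3,3), (2,3), (1,3), (1,2)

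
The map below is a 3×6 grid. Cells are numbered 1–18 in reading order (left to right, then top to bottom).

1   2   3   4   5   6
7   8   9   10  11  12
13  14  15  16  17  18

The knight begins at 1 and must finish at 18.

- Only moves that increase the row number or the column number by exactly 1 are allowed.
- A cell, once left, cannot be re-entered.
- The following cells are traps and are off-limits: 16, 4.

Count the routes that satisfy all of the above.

A right/down-only route from 1 to 18 makes exactly 2 down-moves and 5 right-moves in some order.
With no other constraints that would be C(7,2) = 21 routes.
Subtract routes through each blocked cell (inclusion–exclusion for overlaps): − through 4: 6 − through 16: 10 + through 4&16: 1 → 6.
That gives 6 routes.

6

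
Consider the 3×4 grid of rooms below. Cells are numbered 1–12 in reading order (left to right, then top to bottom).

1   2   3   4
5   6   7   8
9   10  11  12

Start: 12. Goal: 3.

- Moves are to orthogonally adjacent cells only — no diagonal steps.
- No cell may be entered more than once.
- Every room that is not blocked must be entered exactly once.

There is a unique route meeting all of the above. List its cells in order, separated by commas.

Need to visit all 12 open cells exactly once, starting at 12 and ending at 3.
Cell 4 has only two open neighbours (8 and 3), so the path must pass straight through it: one of those is the cell it's entered from and the other is where it exits.
Route from 12: left 3 to 9, up 2 to 1, right 1 to 2, down 1 to 6, right 2 to 8, up 1 to 4, left 1 to 3 — 11 moves in all.
Check: all 12 open cells covered.

12, 11, 10, 9, 5, 1, 2, 6, 7, 8, 4, 3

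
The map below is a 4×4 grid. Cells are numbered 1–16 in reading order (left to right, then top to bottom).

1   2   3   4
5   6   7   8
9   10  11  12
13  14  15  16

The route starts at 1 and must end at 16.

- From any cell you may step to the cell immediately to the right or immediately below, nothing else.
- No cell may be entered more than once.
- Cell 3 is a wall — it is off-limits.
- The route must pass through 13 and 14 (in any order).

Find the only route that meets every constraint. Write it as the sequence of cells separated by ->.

Moves only go right or down, so the column and row indices never decrease.
Route from 1: down 3 to 13, right 3 to 16 — 6 moves in all.
Check: all required cells visited.

1 -> 5 -> 9 -> 13 -> 14 -> 15 -> 16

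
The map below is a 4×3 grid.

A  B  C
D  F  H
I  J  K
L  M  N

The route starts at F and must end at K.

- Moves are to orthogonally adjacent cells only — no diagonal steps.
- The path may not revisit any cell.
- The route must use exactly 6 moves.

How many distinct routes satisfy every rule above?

6

Need simple routes of exactly 6 moves from F to K (Manhattan distance 2, so 2 moves are spent on a detour and 2 undoing it).
Enumerating: F B A D I J K | F J I L M N K | F D A B C H K | F D I L M J K | F D I L M N K | F D I J M N K.
That gives 6 routes.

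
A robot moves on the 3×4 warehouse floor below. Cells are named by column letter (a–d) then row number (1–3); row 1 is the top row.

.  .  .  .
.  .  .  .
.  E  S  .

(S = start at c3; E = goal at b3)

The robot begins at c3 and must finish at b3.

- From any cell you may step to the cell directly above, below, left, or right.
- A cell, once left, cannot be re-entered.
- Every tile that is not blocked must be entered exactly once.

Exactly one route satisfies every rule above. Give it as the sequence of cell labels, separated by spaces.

Need to visit all 12 open cells exactly once, starting at c3 and ending at b3.
Cell d3 has only two open neighbours (d2 and c3), so the path must pass straight through it: one of those is the cell it's entered from and the other is where it exits.
Route from c3: right 1 to d3, up 2 to d1, left 1 to c1, down 1 to c2, left 1 to b2, up 1 to b1, left 1 to a1, down 2 to a3, right 1 to b3 — 11 moves in all.
Check: all 12 open cells covered.

c3 d3 d2 d1 c1 c2 b2 b1 a1 a2 a3 b3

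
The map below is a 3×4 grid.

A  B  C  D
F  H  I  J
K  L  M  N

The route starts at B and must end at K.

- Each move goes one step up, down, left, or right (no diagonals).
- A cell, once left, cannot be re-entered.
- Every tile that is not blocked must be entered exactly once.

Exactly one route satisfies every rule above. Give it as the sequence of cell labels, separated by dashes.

Need to visit all 12 open cells exactly once, starting at B and ending at K.
Cell D has only two open neighbours (J and C), so the path must pass straight through it: one of those is the cell it's entered from and the other is where it exits.
Route from B: left to A, down to F, 2× right (reaching I), up to C, right to D, 2× down (reaching N), 3× left (reaching K) — 11 moves in all.
Check: all 12 open cells covered.

B - A - F - H - I - C - D - J - N - M - L - K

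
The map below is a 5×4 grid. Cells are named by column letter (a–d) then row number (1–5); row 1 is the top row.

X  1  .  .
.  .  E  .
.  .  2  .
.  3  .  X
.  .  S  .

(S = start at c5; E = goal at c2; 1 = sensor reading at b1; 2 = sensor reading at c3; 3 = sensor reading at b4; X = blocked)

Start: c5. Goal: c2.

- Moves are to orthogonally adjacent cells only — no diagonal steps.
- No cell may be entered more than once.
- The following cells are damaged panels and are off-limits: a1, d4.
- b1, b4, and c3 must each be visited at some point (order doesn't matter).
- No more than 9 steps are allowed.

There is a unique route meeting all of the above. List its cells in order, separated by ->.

c5 -> b5 -> b4 -> c4 -> c3 -> b3 -> b2 -> b1 -> c1 -> c2

The 9-move cap with required stops at b1, b4, c3 leaves no slack for detours.
Route from c5: left 1 to b5, up 1 to b4, right 1 to c4, up 1 to c3, left 1 to b3, up 2 to b1, right 1 to c1, down 1 to c2 — 9 moves in all.
Check: all required cells visited; 9 ≤ 9 moves.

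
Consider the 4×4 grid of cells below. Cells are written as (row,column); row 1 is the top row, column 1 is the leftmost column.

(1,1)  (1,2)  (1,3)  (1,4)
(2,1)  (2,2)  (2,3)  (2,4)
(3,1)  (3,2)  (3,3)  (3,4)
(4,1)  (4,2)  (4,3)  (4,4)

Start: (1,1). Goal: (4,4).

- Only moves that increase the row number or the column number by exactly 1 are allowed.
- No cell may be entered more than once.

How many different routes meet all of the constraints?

A right/down-only route from (1,1) to (4,4) makes exactly 3 down-moves and 3 right-moves in some order.
With no other constraints that would be C(6,3) = 20 routes.
That gives 20 routes.

20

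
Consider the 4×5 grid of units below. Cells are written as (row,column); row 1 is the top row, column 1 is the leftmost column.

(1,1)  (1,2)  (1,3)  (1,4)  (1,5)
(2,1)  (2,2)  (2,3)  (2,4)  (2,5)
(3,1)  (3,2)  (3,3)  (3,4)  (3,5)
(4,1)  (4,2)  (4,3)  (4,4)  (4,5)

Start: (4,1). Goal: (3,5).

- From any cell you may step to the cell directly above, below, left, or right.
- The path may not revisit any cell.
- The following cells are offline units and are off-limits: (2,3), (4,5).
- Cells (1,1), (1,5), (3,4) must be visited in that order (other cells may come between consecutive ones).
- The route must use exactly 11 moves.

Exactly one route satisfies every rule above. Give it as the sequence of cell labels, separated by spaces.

(4,1) (3,1) (2,1) (1,1) (1,2) (1,3) (1,4) (1,5) (2,5) (2,4) (3,4) (3,5)

The waypoints must appear in the order (1,1), (1,5), (3,4), with no cell reused.
Route from (4,1): up 3 to (1,1), right 4 to (1,5), down 1 to (2,5), left 1 to (2,4), down 1 to (3,4), right 1 to (3,5) — 11 moves in all.
Check: order respected ((1,1) at step 3, (1,5) at step 7, (3,4) at step 10); 11 moves as required.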